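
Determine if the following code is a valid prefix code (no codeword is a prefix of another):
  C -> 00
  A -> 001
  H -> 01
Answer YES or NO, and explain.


Checking each pair (does one codeword prefix another?):
  C='00' vs A='001': prefix -- VIOLATION

NO -- this is NOT a valid prefix code. C (00) is a prefix of A (001).


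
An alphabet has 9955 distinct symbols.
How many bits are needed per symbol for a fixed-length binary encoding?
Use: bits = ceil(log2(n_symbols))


log2(9955) = 13.2812
Bracket: 2^13 = 8192 < 9955 <= 2^14 = 16384
So ceil(log2(9955)) = 14

bits = ceil(log2(9955)) = ceil(13.2812) = 14 bits


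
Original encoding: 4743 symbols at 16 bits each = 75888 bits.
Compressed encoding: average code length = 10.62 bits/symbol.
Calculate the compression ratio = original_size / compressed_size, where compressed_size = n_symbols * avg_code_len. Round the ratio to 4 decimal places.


original_size = n_symbols * orig_bits = 4743 * 16 = 75888 bits
compressed_size = n_symbols * avg_code_len = 4743 * 10.62 = 50370.66 bits
ratio = original_size / compressed_size = 75888 / 50370.66 = 1.5066

Compression ratio = 1.5066


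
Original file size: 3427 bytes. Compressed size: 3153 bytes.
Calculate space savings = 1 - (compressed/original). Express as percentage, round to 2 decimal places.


ratio = compressed/original = 3153/3427 = 0.920047
savings = 1 - ratio = 1 - 0.920047 = 0.079953
as a percentage: 0.079953 * 100 = 8.0%

Space savings = 1 - 3153/3427 = 8.0%


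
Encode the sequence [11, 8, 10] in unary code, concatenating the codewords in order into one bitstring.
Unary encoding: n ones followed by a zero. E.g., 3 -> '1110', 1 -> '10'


Encode each number as n ones followed by a terminating 0:
  11 -> 111111111110 (12 bits)
  8 -> 111111110 (9 bits)
  10 -> 11111111110 (11 bits)
Total length = 12 + 9 + 11 = 32 bits.

Unary([11, 8, 10]) = 11111111111011111111011111111110 (32 bits)


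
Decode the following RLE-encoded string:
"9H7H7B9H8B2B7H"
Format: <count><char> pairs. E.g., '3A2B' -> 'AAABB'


Expanding each <count><char> pair:
  9H -> 'HHHHHHHHH'
  7H -> 'HHHHHHH'
  7B -> 'BBBBBBB'
  9H -> 'HHHHHHHHH'
  8B -> 'BBBBBBBB'
  2B -> 'BB'
  7H -> 'HHHHHHH'

Decoded = HHHHHHHHHHHHHHHHBBBBBBBHHHHHHHHHBBBBBBBBBBHHHHHHH


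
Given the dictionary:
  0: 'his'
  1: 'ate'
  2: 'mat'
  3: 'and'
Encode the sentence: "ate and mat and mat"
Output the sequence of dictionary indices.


Look up each word in the dictionary:
  'ate' -> 1
  'and' -> 3
  'mat' -> 2
  'and' -> 3
  'mat' -> 2

Encoded: [1, 3, 2, 3, 2]


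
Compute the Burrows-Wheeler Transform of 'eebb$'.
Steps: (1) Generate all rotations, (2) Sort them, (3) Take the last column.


Rotations (sorted):
  0: $eebb -> last char: b
  1: b$eeb -> last char: b
  2: bb$ee -> last char: e
  3: ebb$e -> last char: e
  4: eebb$ -> last char: $


BWT = bbee$


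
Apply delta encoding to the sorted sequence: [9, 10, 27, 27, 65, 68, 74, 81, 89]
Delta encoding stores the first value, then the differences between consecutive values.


First value: 9
Deltas:
  10 - 9 = 1
  27 - 10 = 17
  27 - 27 = 0
  65 - 27 = 38
  68 - 65 = 3
  74 - 68 = 6
  81 - 74 = 7
  89 - 81 = 8


Delta encoded: [9, 1, 17, 0, 38, 3, 6, 7, 8]


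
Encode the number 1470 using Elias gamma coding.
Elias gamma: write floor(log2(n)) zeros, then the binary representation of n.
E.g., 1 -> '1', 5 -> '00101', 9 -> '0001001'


num_bits = floor(log2(1470)) + 1 = 11
leading_zeros = num_bits - 1 = 10
binary(1470) = 10110111110

Elias gamma(1470) = '0000000000' + '10110111110' = 000000000010110111110 (21 bits)


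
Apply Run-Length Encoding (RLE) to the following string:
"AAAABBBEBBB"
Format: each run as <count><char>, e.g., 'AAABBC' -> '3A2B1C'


Scanning runs left to right:
  i=0: run of 'A' x 4 -> '4A'
  i=4: run of 'B' x 3 -> '3B'
  i=7: run of 'E' x 1 -> '1E'
  i=8: run of 'B' x 3 -> '3B'

RLE = 4A3B1E3B


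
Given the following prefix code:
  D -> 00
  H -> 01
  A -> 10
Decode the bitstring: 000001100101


Decoding step by step:
Bits 00 -> D
Bits 00 -> D
Bits 01 -> H
Bits 10 -> A
Bits 01 -> H
Bits 01 -> H


Decoded message: DDHAHH


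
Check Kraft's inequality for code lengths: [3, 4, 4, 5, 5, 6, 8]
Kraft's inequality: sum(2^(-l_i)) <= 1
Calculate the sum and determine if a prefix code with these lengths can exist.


Sum = 2^(-3) + 2^(-4) + 2^(-4) + 2^(-5) + 2^(-5) + 2^(-6) + 2^(-8)
    = 0.125 + 0.0625 + 0.0625 + 0.03125 + 0.03125 + 0.015625 + 0.00390625
    = 85/256 = 0.33203125
Since 0.33203125 <= 1, Kraft's inequality IS satisfied.
A prefix code with these lengths CAN exist.

Kraft sum = 0.33203125. Satisfied.


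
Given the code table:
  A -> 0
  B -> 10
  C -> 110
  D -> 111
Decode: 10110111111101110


Decoding:
10 -> B
110 -> C
111 -> D
111 -> D
10 -> B
111 -> D
0 -> A


Result: BCDDBDA


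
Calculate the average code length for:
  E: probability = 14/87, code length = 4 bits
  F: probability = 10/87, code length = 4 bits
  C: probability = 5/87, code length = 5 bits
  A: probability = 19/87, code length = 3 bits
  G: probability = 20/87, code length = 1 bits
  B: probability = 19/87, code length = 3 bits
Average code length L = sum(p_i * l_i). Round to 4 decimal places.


Weighted contributions p_i * l_i:
  E: (14/87) * 4 = 56/87
  F: (10/87) * 4 = 40/87
  C: (5/87) * 5 = 25/87
  A: (19/87) * 3 = 57/87
  G: (20/87) * 1 = 20/87
  B: (19/87) * 3 = 57/87
Sum = (56 + 40 + 25 + 57 + 20 + 57)/87 = 255/87

L = 255/87 = 2.9310 bits/symbol


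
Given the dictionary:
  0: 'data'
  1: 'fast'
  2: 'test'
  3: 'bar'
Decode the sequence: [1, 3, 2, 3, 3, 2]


Look up each index in the dictionary:
  1 -> 'fast'
  3 -> 'bar'
  2 -> 'test'
  3 -> 'bar'
  3 -> 'bar'
  2 -> 'test'

Decoded: "fast bar test bar bar test"


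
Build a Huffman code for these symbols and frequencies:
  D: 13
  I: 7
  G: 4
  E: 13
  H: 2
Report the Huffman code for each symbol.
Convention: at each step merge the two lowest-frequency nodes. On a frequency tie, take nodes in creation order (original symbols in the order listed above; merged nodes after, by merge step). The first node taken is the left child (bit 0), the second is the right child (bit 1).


Huffman tree construction:
Step 1: Merge H(2) + G(4) = 6
Step 2: Merge (H+G)(6) + I(7) = 13
Step 3: Merge D(13) + E(13) = 26
Step 4: Merge ((H+G)+I)(13) + (D+E)(26) = 39
Read each symbol's code off the tree from the root (left child = 0, right child = 1).

Codes:
  D: 10 (length 2)
  I: 01 (length 2)
  G: 001 (length 3)
  E: 11 (length 2)
  H: 000 (length 3)
Average code length: 84/39 = 2.1538 bits/symbol


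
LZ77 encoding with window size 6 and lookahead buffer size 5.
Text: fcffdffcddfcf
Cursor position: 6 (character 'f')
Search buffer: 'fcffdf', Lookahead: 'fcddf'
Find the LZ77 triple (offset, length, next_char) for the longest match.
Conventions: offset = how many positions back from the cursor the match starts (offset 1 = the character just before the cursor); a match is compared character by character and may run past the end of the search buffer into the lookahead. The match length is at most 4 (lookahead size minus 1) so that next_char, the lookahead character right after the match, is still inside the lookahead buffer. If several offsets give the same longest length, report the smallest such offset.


Try each offset into the search buffer:
  offset=1 (pos 5, char 'f'): match length 1
  offset=2 (pos 4, char 'd'): match length 0
  offset=3 (pos 3, char 'f'): match length 1
  offset=4 (pos 2, char 'f'): match length 1
  offset=5 (pos 1, char 'c'): match length 0
  offset=6 (pos 0, char 'f'): match length 2
Longest match has length 2 at offset 6.
next_char = character at position 6 + 2 = 8 -> 'd'

Best match: offset=6, length=2 (matching 'fc' starting at position 0)
LZ77 triple: (6, 2, 'd')


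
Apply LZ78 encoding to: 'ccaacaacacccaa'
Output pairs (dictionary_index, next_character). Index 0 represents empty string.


LZ78 encoding steps:
Dictionary: {0: ''}
Step 1: w='' (idx 0), next='c' -> output (0, 'c'), add 'c' as idx 1
Step 2: w='c' (idx 1), next='a' -> output (1, 'a'), add 'ca' as idx 2
Step 3: w='' (idx 0), next='a' -> output (0, 'a'), add 'a' as idx 3
Step 4: w='ca' (idx 2), next='a' -> output (2, 'a'), add 'caa' as idx 4
Step 5: w='ca' (idx 2), next='c' -> output (2, 'c'), add 'cac' as idx 5
Step 6: w='c' (idx 1), next='c' -> output (1, 'c'), add 'cc' as idx 6
Step 7: w='a' (idx 3), next='a' -> output (3, 'a'), add 'aa' as idx 7


Encoded: [(0, 'c'), (1, 'a'), (0, 'a'), (2, 'a'), (2, 'c'), (1, 'c'), (3, 'a')]


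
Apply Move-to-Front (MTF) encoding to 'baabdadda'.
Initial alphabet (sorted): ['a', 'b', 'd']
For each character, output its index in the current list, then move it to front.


MTF encoding:
'b': index 1 in ['a', 'b', 'd'] -> ['b', 'a', 'd']
'a': index 1 in ['b', 'a', 'd'] -> ['a', 'b', 'd']
'a': index 0 in ['a', 'b', 'd'] -> ['a', 'b', 'd']
'b': index 1 in ['a', 'b', 'd'] -> ['b', 'a', 'd']
'd': index 2 in ['b', 'a', 'd'] -> ['d', 'b', 'a']
'a': index 2 in ['d', 'b', 'a'] -> ['a', 'd', 'b']
'd': index 1 in ['a', 'd', 'b'] -> ['d', 'a', 'b']
'd': index 0 in ['d', 'a', 'b'] -> ['d', 'a', 'b']
'a': index 1 in ['d', 'a', 'b'] -> ['a', 'd', 'b']


Output: [1, 1, 0, 1, 2, 2, 1, 0, 1]


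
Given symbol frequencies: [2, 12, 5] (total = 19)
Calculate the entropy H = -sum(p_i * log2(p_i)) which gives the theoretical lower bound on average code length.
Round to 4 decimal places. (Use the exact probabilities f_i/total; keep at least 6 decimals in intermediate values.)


Per-symbol terms -p_i * log2(p_i) with p_i = f_i/19:
  p = 2/19 = 0.105263: log2(p) = -3.247928, -p*log2(p) = 0.341887
  p = 12/19 = 0.631579: log2(p) = -0.662965, -p*log2(p) = 0.418715
  p = 5/19 = 0.263158: log2(p) = -1.925999, -p*log2(p) = 0.506842
H = 0.341887 + 0.418715 + 0.506842 = 1.267444

H = 1.2674 bits/symbol


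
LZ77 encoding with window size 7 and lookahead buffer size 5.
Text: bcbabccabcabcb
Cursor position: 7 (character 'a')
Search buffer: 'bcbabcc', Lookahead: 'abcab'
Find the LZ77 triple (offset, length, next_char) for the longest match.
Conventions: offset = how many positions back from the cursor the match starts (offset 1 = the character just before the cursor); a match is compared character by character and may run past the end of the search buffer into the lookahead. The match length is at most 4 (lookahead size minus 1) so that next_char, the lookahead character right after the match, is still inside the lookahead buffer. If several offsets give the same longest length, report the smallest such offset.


Try each offset into the search buffer:
  offset=1 (pos 6, char 'c'): match length 0
  offset=2 (pos 5, char 'c'): match length 0
  offset=3 (pos 4, char 'b'): match length 0
  offset=4 (pos 3, char 'a'): match length 3
  offset=5 (pos 2, char 'b'): match length 0
  offset=6 (pos 1, char 'c'): match length 0
  offset=7 (pos 0, char 'b'): match length 0
Longest match has length 3 at offset 4.
next_char = character at position 7 + 3 = 10 -> 'a'

Best match: offset=4, length=3 (matching 'abc' starting at position 3)
LZ77 triple: (4, 3, 'a')


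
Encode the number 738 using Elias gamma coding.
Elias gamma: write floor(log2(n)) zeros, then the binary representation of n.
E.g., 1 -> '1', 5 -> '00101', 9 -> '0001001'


num_bits = floor(log2(738)) + 1 = 10
leading_zeros = num_bits - 1 = 9
binary(738) = 1011100010

Elias gamma(738) = '000000000' + '1011100010' = 0000000001011100010 (19 bits)


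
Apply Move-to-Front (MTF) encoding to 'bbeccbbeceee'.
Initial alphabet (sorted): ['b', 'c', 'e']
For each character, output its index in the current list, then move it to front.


MTF encoding:
'b': index 0 in ['b', 'c', 'e'] -> ['b', 'c', 'e']
'b': index 0 in ['b', 'c', 'e'] -> ['b', 'c', 'e']
'e': index 2 in ['b', 'c', 'e'] -> ['e', 'b', 'c']
'c': index 2 in ['e', 'b', 'c'] -> ['c', 'e', 'b']
'c': index 0 in ['c', 'e', 'b'] -> ['c', 'e', 'b']
'b': index 2 in ['c', 'e', 'b'] -> ['b', 'c', 'e']
'b': index 0 in ['b', 'c', 'e'] -> ['b', 'c', 'e']
'e': index 2 in ['b', 'c', 'e'] -> ['e', 'b', 'c']
'c': index 2 in ['e', 'b', 'c'] -> ['c', 'e', 'b']
'e': index 1 in ['c', 'e', 'b'] -> ['e', 'c', 'b']
'e': index 0 in ['e', 'c', 'b'] -> ['e', 'c', 'b']
'e': index 0 in ['e', 'c', 'b'] -> ['e', 'c', 'b']


Output: [0, 0, 2, 2, 0, 2, 0, 2, 2, 1, 0, 0]


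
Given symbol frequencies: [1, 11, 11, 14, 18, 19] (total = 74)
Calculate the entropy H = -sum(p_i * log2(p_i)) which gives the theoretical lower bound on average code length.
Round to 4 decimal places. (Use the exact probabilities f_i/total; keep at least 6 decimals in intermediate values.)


Per-symbol terms -p_i * log2(p_i) with p_i = f_i/74:
  p = 1/74 = 0.013514: log2(p) = -6.209453, -p*log2(p) = 0.083912
  p = 11/74 = 0.148649: log2(p) = -2.750022, -p*log2(p) = 0.408787
  p = 11/74 = 0.148649: log2(p) = -2.750022, -p*log2(p) = 0.408787
  p = 14/74 = 0.189189: log2(p) = -2.402098, -p*log2(p) = 0.454451
  p = 18/74 = 0.243243: log2(p) = -2.039528, -p*log2(p) = 0.496101
  p = 19/74 = 0.256757: log2(p) = -1.961526, -p*log2(p) = 0.503635
H = 0.083912 + 0.408787 + 0.408787 + 0.454451 + 0.496101 + 0.503635 = 2.355673

H = 2.3557 bits/symbol


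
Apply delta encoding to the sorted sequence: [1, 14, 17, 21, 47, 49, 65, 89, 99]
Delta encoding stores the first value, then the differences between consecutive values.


First value: 1
Deltas:
  14 - 1 = 13
  17 - 14 = 3
  21 - 17 = 4
  47 - 21 = 26
  49 - 47 = 2
  65 - 49 = 16
  89 - 65 = 24
  99 - 89 = 10


Delta encoded: [1, 13, 3, 4, 26, 2, 16, 24, 10]


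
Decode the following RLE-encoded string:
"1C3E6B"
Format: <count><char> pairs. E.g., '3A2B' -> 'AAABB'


Expanding each <count><char> pair:
  1C -> 'C'
  3E -> 'EEE'
  6B -> 'BBBBBB'

Decoded = CEEEBBBBBB


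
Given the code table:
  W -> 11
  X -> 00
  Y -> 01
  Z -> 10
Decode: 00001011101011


Decoding:
00 -> X
00 -> X
10 -> Z
11 -> W
10 -> Z
10 -> Z
11 -> W


Result: XXZWZZW


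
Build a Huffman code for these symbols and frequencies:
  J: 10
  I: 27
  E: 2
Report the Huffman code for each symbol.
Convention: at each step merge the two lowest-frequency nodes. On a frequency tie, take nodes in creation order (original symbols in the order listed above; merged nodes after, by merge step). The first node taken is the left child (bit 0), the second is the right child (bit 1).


Huffman tree construction:
Step 1: Merge E(2) + J(10) = 12
Step 2: Merge (E+J)(12) + I(27) = 39
Read each symbol's code off the tree from the root (left child = 0, right child = 1).

Codes:
  J: 01 (length 2)
  I: 1 (length 1)
  E: 00 (length 2)
Average code length: 51/39 = 1.3077 bits/symbol


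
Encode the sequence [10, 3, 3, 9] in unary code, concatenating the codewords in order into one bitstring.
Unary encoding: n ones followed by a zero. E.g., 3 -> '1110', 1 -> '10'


Encode each number as n ones followed by a terminating 0:
  10 -> 11111111110 (11 bits)
  3 -> 1110 (4 bits)
  3 -> 1110 (4 bits)
  9 -> 1111111110 (10 bits)
Total length = 11 + 4 + 4 + 10 = 29 bits.

Unary([10, 3, 3, 9]) = 11111111110111011101111111110 (29 bits)


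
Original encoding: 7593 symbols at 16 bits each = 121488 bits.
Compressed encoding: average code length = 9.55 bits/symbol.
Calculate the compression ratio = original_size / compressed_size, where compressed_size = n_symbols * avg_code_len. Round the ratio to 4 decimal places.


original_size = n_symbols * orig_bits = 7593 * 16 = 121488 bits
compressed_size = n_symbols * avg_code_len = 7593 * 9.55 = 72513.15 bits
ratio = original_size / compressed_size = 121488 / 72513.15 = 1.6754

Compression ratio = 1.6754


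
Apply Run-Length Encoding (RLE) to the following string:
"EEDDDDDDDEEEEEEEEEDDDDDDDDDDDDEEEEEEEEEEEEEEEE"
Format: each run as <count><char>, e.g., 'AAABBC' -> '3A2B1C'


Scanning runs left to right:
  i=0: run of 'E' x 2 -> '2E'
  i=2: run of 'D' x 7 -> '7D'
  i=9: run of 'E' x 9 -> '9E'
  i=18: run of 'D' x 12 -> '12D'
  i=30: run of 'E' x 16 -> '16E'

RLE = 2E7D9E12D16E


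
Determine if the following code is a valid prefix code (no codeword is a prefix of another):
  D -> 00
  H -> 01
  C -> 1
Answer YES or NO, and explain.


Checking each pair (does one codeword prefix another?):
  D='00' vs H='01': no prefix
  D='00' vs C='1': no prefix
  H='01' vs D='00': no prefix
  H='01' vs C='1': no prefix
  C='1' vs D='00': no prefix
  C='1' vs H='01': no prefix
No violation found over all pairs.

YES -- this is a valid prefix code. No codeword is a prefix of any other codeword.


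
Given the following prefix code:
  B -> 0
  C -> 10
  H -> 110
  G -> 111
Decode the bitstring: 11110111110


Decoding step by step:
Bits 111 -> G
Bits 10 -> C
Bits 111 -> G
Bits 110 -> H


Decoded message: GCGH


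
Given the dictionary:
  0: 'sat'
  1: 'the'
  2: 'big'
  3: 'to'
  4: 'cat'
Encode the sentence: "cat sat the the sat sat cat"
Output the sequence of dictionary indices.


Look up each word in the dictionary:
  'cat' -> 4
  'sat' -> 0
  'the' -> 1
  'the' -> 1
  'sat' -> 0
  'sat' -> 0
  'cat' -> 4

Encoded: [4, 0, 1, 1, 0, 0, 4]


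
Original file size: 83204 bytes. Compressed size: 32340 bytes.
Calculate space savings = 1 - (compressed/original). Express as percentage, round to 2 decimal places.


ratio = compressed/original = 32340/83204 = 0.388683
savings = 1 - ratio = 1 - 0.388683 = 0.611317
as a percentage: 0.611317 * 100 = 61.13%

Space savings = 1 - 32340/83204 = 61.13%


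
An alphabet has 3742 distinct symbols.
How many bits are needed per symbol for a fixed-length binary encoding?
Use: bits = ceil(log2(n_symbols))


log2(3742) = 11.8696
Bracket: 2^11 = 2048 < 3742 <= 2^12 = 4096
So ceil(log2(3742)) = 12

bits = ceil(log2(3742)) = ceil(11.8696) = 12 bits


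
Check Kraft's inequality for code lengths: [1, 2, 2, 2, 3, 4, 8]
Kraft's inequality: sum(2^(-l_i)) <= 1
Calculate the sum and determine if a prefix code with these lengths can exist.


Sum = 2^(-1) + 2^(-2) + 2^(-2) + 2^(-2) + 2^(-3) + 2^(-4) + 2^(-8)
    = 0.5 + 0.25 + 0.25 + 0.25 + 0.125 + 0.0625 + 0.00390625
    = 369/256 = 1.44140625
Since 1.44140625 > 1, Kraft's inequality is NOT satisfied.
A prefix code with these lengths CANNOT exist.

Kraft sum = 1.44140625. Not satisfied.


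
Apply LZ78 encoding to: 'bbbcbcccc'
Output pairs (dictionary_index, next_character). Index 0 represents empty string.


LZ78 encoding steps:
Dictionary: {0: ''}
Step 1: w='' (idx 0), next='b' -> output (0, 'b'), add 'b' as idx 1
Step 2: w='b' (idx 1), next='b' -> output (1, 'b'), add 'bb' as idx 2
Step 3: w='' (idx 0), next='c' -> output (0, 'c'), add 'c' as idx 3
Step 4: w='b' (idx 1), next='c' -> output (1, 'c'), add 'bc' as idx 4
Step 5: w='c' (idx 3), next='c' -> output (3, 'c'), add 'cc' as idx 5
Step 6: w='c' (idx 3), end of input -> output (3, '')


Encoded: [(0, 'b'), (1, 'b'), (0, 'c'), (1, 'c'), (3, 'c'), (3, '')]


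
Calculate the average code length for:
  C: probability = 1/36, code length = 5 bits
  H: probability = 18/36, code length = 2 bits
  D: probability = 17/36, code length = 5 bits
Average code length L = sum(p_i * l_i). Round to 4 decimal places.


Weighted contributions p_i * l_i:
  C: (1/36) * 5 = 5/36
  H: (18/36) * 2 = 36/36
  D: (17/36) * 5 = 85/36
Sum = (5 + 36 + 85)/36 = 126/36

L = 126/36 = 3.5000 bits/symbol


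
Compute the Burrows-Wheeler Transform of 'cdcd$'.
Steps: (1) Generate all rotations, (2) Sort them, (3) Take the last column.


Rotations (sorted):
  0: $cdcd -> last char: d
  1: cd$cd -> last char: d
  2: cdcd$ -> last char: $
  3: d$cdc -> last char: c
  4: dcd$c -> last char: c


BWT = dd$cc


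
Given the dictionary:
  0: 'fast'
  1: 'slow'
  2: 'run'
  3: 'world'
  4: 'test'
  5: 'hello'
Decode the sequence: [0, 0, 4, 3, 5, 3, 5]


Look up each index in the dictionary:
  0 -> 'fast'
  0 -> 'fast'
  4 -> 'test'
  3 -> 'world'
  5 -> 'hello'
  3 -> 'world'
  5 -> 'hello'

Decoded: "fast fast test world hello world hello"


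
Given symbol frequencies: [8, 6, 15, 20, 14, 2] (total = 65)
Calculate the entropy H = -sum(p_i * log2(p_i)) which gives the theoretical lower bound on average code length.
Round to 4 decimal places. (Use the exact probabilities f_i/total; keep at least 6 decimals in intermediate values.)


Per-symbol terms -p_i * log2(p_i) with p_i = f_i/65:
  p = 8/65 = 0.123077: log2(p) = -3.022368, -p*log2(p) = 0.371984
  p = 6/65 = 0.092308: log2(p) = -3.437405, -p*log2(p) = 0.317299
  p = 15/65 = 0.230769: log2(p) = -2.115477, -p*log2(p) = 0.488187
  p = 20/65 = 0.307692: log2(p) = -1.700440, -p*log2(p) = 0.523212
  p = 14/65 = 0.215385: log2(p) = -2.215013, -p*log2(p) = 0.477080
  p = 2/65 = 0.030769: log2(p) = -5.022368, -p*log2(p) = 0.154534
H = 0.371984 + 0.317299 + 0.488187 + 0.523212 + 0.477080 + 0.154534 = 2.332296

H = 2.3323 bits/symbol


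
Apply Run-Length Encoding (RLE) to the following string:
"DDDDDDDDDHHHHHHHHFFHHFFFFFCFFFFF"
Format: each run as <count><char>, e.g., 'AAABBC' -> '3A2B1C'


Scanning runs left to right:
  i=0: run of 'D' x 9 -> '9D'
  i=9: run of 'H' x 8 -> '8H'
  i=17: run of 'F' x 2 -> '2F'
  i=19: run of 'H' x 2 -> '2H'
  i=21: run of 'F' x 5 -> '5F'
  i=26: run of 'C' x 1 -> '1C'
  i=27: run of 'F' x 5 -> '5F'

RLE = 9D8H2F2H5F1C5F


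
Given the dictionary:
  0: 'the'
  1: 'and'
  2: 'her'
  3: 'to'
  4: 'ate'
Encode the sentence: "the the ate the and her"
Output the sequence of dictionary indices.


Look up each word in the dictionary:
  'the' -> 0
  'the' -> 0
  'ate' -> 4
  'the' -> 0
  'and' -> 1
  'her' -> 2

Encoded: [0, 0, 4, 0, 1, 2]


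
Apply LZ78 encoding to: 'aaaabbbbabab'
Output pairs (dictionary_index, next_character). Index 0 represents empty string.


LZ78 encoding steps:
Dictionary: {0: ''}
Step 1: w='' (idx 0), next='a' -> output (0, 'a'), add 'a' as idx 1
Step 2: w='a' (idx 1), next='a' -> output (1, 'a'), add 'aa' as idx 2
Step 3: w='a' (idx 1), next='b' -> output (1, 'b'), add 'ab' as idx 3
Step 4: w='' (idx 0), next='b' -> output (0, 'b'), add 'b' as idx 4
Step 5: w='b' (idx 4), next='b' -> output (4, 'b'), add 'bb' as idx 5
Step 6: w='ab' (idx 3), next='a' -> output (3, 'a'), add 'aba' as idx 6
Step 7: w='b' (idx 4), end of input -> output (4, '')


Encoded: [(0, 'a'), (1, 'a'), (1, 'b'), (0, 'b'), (4, 'b'), (3, 'a'), (4, '')]


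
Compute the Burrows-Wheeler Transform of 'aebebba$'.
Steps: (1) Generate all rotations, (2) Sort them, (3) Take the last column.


Rotations (sorted):
  0: $aebebba -> last char: a
  1: a$aebebb -> last char: b
  2: aebebba$ -> last char: $
  3: ba$aebeb -> last char: b
  4: bba$aebe -> last char: e
  5: bebba$ae -> last char: e
  6: ebba$aeb -> last char: b
  7: ebebba$a -> last char: a


BWT = ab$beeba


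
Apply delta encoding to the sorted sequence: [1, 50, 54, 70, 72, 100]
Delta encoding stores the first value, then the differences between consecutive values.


First value: 1
Deltas:
  50 - 1 = 49
  54 - 50 = 4
  70 - 54 = 16
  72 - 70 = 2
  100 - 72 = 28


Delta encoded: [1, 49, 4, 16, 2, 28]


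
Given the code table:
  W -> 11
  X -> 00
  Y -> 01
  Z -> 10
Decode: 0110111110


Decoding:
01 -> Y
10 -> Z
11 -> W
11 -> W
10 -> Z


Result: YZWWZ


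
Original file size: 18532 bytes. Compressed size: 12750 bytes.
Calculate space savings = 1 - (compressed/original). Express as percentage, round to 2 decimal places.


ratio = compressed/original = 12750/18532 = 0.687999
savings = 1 - ratio = 1 - 0.687999 = 0.312001
as a percentage: 0.312001 * 100 = 31.2%

Space savings = 1 - 12750/18532 = 31.2%


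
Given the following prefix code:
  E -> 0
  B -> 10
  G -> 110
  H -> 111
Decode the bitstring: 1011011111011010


Decoding step by step:
Bits 10 -> B
Bits 110 -> G
Bits 111 -> H
Bits 110 -> G
Bits 110 -> G
Bits 10 -> B


Decoded message: BGHGGB


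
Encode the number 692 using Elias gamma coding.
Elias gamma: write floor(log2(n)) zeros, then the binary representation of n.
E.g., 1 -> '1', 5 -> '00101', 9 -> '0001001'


num_bits = floor(log2(692)) + 1 = 10
leading_zeros = num_bits - 1 = 9
binary(692) = 1010110100

Elias gamma(692) = '000000000' + '1010110100' = 0000000001010110100 (19 bits)


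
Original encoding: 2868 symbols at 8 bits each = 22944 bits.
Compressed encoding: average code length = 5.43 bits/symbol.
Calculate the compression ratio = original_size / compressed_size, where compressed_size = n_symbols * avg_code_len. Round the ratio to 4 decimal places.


original_size = n_symbols * orig_bits = 2868 * 8 = 22944 bits
compressed_size = n_symbols * avg_code_len = 2868 * 5.43 = 15573.24 bits
ratio = original_size / compressed_size = 22944 / 15573.24 = 1.4733

Compression ratio = 1.4733


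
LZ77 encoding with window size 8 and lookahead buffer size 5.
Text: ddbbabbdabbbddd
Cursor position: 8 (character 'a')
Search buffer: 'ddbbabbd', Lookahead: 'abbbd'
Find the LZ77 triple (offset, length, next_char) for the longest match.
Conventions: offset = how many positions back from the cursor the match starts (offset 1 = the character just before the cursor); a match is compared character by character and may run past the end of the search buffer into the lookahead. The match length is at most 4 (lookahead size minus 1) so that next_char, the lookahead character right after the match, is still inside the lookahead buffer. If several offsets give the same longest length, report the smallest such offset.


Try each offset into the search buffer:
  offset=1 (pos 7, char 'd'): match length 0
  offset=2 (pos 6, char 'b'): match length 0
  offset=3 (pos 5, char 'b'): match length 0
  offset=4 (pos 4, char 'a'): match length 3
  offset=5 (pos 3, char 'b'): match length 0
  offset=6 (pos 2, char 'b'): match length 0
  offset=7 (pos 1, char 'd'): match length 0
  offset=8 (pos 0, char 'd'): match length 0
Longest match has length 3 at offset 4.
next_char = character at position 8 + 3 = 11 -> 'b'

Best match: offset=4, length=3 (matching 'abb' starting at position 4)
LZ77 triple: (4, 3, 'b')


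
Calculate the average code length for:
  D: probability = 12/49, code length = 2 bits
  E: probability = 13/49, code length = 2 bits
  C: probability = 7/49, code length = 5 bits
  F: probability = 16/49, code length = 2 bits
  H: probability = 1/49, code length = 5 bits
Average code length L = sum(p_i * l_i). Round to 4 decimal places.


Weighted contributions p_i * l_i:
  D: (12/49) * 2 = 24/49
  E: (13/49) * 2 = 26/49
  C: (7/49) * 5 = 35/49
  F: (16/49) * 2 = 32/49
  H: (1/49) * 5 = 5/49
Sum = (24 + 26 + 35 + 32 + 5)/49 = 122/49

L = 122/49 = 2.4898 bits/symbol


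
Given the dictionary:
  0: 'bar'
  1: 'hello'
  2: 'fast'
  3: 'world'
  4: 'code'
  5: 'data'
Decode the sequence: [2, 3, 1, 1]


Look up each index in the dictionary:
  2 -> 'fast'
  3 -> 'world'
  1 -> 'hello'
  1 -> 'hello'

Decoded: "fast world hello hello"


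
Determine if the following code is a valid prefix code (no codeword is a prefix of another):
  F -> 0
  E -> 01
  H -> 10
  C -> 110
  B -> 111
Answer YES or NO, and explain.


Checking each pair (does one codeword prefix another?):
  F='0' vs E='01': prefix -- VIOLATION

NO -- this is NOT a valid prefix code. F (0) is a prefix of E (01).


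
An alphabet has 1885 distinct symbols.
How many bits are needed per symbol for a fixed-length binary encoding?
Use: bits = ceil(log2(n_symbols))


log2(1885) = 10.8803
Bracket: 2^10 = 1024 < 1885 <= 2^11 = 2048
So ceil(log2(1885)) = 11

bits = ceil(log2(1885)) = ceil(10.8803) = 11 bits


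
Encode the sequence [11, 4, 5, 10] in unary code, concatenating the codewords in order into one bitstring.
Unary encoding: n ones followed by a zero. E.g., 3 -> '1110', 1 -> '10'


Encode each number as n ones followed by a terminating 0:
  11 -> 111111111110 (12 bits)
  4 -> 11110 (5 bits)
  5 -> 111110 (6 bits)
  10 -> 11111111110 (11 bits)
Total length = 12 + 5 + 6 + 11 = 34 bits.

Unary([11, 4, 5, 10]) = 1111111111101111011111011111111110 (34 bits)


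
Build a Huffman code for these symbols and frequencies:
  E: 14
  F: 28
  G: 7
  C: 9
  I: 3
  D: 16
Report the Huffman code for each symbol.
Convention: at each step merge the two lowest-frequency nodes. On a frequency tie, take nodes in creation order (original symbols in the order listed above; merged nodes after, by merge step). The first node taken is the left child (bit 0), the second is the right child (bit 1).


Huffman tree construction:
Step 1: Merge I(3) + G(7) = 10
Step 2: Merge C(9) + (I+G)(10) = 19
Step 3: Merge E(14) + D(16) = 30
Step 4: Merge (C+(I+G))(19) + F(28) = 47
Step 5: Merge (E+D)(30) + ((C+(I+G))+F)(47) = 77
Read each symbol's code off the tree from the root (left child = 0, right child = 1).

Codes:
  E: 00 (length 2)
  F: 11 (length 2)
  G: 1011 (length 4)
  C: 100 (length 3)
  I: 1010 (length 4)
  D: 01 (length 2)
Average code length: 183/77 = 2.3766 bits/symbol


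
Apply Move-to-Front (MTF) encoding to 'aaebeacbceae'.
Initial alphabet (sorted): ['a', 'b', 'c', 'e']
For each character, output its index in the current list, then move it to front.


MTF encoding:
'a': index 0 in ['a', 'b', 'c', 'e'] -> ['a', 'b', 'c', 'e']
'a': index 0 in ['a', 'b', 'c', 'e'] -> ['a', 'b', 'c', 'e']
'e': index 3 in ['a', 'b', 'c', 'e'] -> ['e', 'a', 'b', 'c']
'b': index 2 in ['e', 'a', 'b', 'c'] -> ['b', 'e', 'a', 'c']
'e': index 1 in ['b', 'e', 'a', 'c'] -> ['e', 'b', 'a', 'c']
'a': index 2 in ['e', 'b', 'a', 'c'] -> ['a', 'e', 'b', 'c']
'c': index 3 in ['a', 'e', 'b', 'c'] -> ['c', 'a', 'e', 'b']
'b': index 3 in ['c', 'a', 'e', 'b'] -> ['b', 'c', 'a', 'e']
'c': index 1 in ['b', 'c', 'a', 'e'] -> ['c', 'b', 'a', 'e']
'e': index 3 in ['c', 'b', 'a', 'e'] -> ['e', 'c', 'b', 'a']
'a': index 3 in ['e', 'c', 'b', 'a'] -> ['a', 'e', 'c', 'b']
'e': index 1 in ['a', 'e', 'c', 'b'] -> ['e', 'a', 'c', 'b']


Output: [0, 0, 3, 2, 1, 2, 3, 3, 1, 3, 3, 1]


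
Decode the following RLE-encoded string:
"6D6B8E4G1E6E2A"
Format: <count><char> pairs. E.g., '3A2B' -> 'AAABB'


Expanding each <count><char> pair:
  6D -> 'DDDDDD'
  6B -> 'BBBBBB'
  8E -> 'EEEEEEEE'
  4G -> 'GGGG'
  1E -> 'E'
  6E -> 'EEEEEE'
  2A -> 'AA'

Decoded = DDDDDDBBBBBBEEEEEEEEGGGGEEEEEEEAA


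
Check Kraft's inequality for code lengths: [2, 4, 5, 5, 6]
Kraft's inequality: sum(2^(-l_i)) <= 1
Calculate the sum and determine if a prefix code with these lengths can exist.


Sum = 2^(-2) + 2^(-4) + 2^(-5) + 2^(-5) + 2^(-6)
    = 0.25 + 0.0625 + 0.03125 + 0.03125 + 0.015625
    = 25/64 = 0.390625
Since 0.390625 <= 1, Kraft's inequality IS satisfied.
A prefix code with these lengths CAN exist.

Kraft sum = 0.390625. Satisfied.


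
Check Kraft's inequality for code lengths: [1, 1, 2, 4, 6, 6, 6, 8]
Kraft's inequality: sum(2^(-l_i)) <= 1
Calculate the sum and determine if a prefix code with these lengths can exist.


Sum = 2^(-1) + 2^(-1) + 2^(-2) + 2^(-4) + 2^(-6) + 2^(-6) + 2^(-6) + 2^(-8)
    = 0.5 + 0.5 + 0.25 + 0.0625 + 0.015625 + 0.015625 + 0.015625 + 0.00390625
    = 349/256 = 1.36328125
Since 1.36328125 > 1, Kraft's inequality is NOT satisfied.
A prefix code with these lengths CANNOT exist.

Kraft sum = 1.36328125. Not satisfied.


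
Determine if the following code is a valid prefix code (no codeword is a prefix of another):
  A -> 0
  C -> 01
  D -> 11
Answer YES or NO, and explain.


Checking each pair (does one codeword prefix another?):
  A='0' vs C='01': prefix -- VIOLATION

NO -- this is NOT a valid prefix code. A (0) is a prefix of C (01).


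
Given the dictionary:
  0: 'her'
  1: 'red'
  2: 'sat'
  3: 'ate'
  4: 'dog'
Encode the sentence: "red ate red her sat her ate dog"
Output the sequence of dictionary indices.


Look up each word in the dictionary:
  'red' -> 1
  'ate' -> 3
  'red' -> 1
  'her' -> 0
  'sat' -> 2
  'her' -> 0
  'ate' -> 3
  'dog' -> 4

Encoded: [1, 3, 1, 0, 2, 0, 3, 4]


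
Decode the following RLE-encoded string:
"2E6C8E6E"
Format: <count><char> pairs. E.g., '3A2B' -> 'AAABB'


Expanding each <count><char> pair:
  2E -> 'EE'
  6C -> 'CCCCCC'
  8E -> 'EEEEEEEE'
  6E -> 'EEEEEE'

Decoded = EECCCCCCEEEEEEEEEEEEEE


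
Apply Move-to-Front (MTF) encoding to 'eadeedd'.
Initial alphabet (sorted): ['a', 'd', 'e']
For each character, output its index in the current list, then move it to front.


MTF encoding:
'e': index 2 in ['a', 'd', 'e'] -> ['e', 'a', 'd']
'a': index 1 in ['e', 'a', 'd'] -> ['a', 'e', 'd']
'd': index 2 in ['a', 'e', 'd'] -> ['d', 'a', 'e']
'e': index 2 in ['d', 'a', 'e'] -> ['e', 'd', 'a']
'e': index 0 in ['e', 'd', 'a'] -> ['e', 'd', 'a']
'd': index 1 in ['e', 'd', 'a'] -> ['d', 'e', 'a']
'd': index 0 in ['d', 'e', 'a'] -> ['d', 'e', 'a']


Output: [2, 1, 2, 2, 0, 1, 0]


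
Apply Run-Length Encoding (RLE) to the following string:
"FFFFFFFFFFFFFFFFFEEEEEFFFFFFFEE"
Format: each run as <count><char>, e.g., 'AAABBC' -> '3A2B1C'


Scanning runs left to right:
  i=0: run of 'F' x 17 -> '17F'
  i=17: run of 'E' x 5 -> '5E'
  i=22: run of 'F' x 7 -> '7F'
  i=29: run of 'E' x 2 -> '2E'

RLE = 17F5E7F2E


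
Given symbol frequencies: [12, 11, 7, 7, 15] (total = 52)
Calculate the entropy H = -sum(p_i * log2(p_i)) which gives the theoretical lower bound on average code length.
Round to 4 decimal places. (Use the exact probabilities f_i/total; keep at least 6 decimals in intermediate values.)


Per-symbol terms -p_i * log2(p_i) with p_i = f_i/52:
  p = 12/52 = 0.230769: log2(p) = -2.115477, -p*log2(p) = 0.488187
  p = 11/52 = 0.211538: log2(p) = -2.241008, -p*log2(p) = 0.474059
  p = 7/52 = 0.134615: log2(p) = -2.893085, -p*log2(p) = 0.389454
  p = 7/52 = 0.134615: log2(p) = -2.893085, -p*log2(p) = 0.389454
  p = 15/52 = 0.288462: log2(p) = -1.793549, -p*log2(p) = 0.517370
H = 0.488187 + 0.474059 + 0.389454 + 0.389454 + 0.517370 = 2.258524

H = 2.2585 bits/symbol


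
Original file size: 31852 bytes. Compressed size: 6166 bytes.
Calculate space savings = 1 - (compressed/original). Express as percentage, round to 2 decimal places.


ratio = compressed/original = 6166/31852 = 0.193583
savings = 1 - ratio = 1 - 0.193583 = 0.806417
as a percentage: 0.806417 * 100 = 80.64%

Space savings = 1 - 6166/31852 = 80.64%


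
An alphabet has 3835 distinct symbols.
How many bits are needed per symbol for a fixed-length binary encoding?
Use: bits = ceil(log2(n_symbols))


log2(3835) = 11.905
Bracket: 2^11 = 2048 < 3835 <= 2^12 = 4096
So ceil(log2(3835)) = 12

bits = ceil(log2(3835)) = ceil(11.905) = 12 bits


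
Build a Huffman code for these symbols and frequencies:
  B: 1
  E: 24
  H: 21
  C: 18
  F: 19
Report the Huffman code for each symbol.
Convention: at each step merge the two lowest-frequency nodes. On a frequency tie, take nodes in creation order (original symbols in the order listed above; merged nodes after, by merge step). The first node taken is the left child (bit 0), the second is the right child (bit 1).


Huffman tree construction:
Step 1: Merge B(1) + C(18) = 19
Step 2: Merge F(19) + (B+C)(19) = 38
Step 3: Merge H(21) + E(24) = 45
Step 4: Merge (F+(B+C))(38) + (H+E)(45) = 83
Read each symbol's code off the tree from the root (left child = 0, right child = 1).

Codes:
  B: 010 (length 3)
  E: 11 (length 2)
  H: 10 (length 2)
  C: 011 (length 3)
  F: 00 (length 2)
Average code length: 185/83 = 2.2289 bits/symbol


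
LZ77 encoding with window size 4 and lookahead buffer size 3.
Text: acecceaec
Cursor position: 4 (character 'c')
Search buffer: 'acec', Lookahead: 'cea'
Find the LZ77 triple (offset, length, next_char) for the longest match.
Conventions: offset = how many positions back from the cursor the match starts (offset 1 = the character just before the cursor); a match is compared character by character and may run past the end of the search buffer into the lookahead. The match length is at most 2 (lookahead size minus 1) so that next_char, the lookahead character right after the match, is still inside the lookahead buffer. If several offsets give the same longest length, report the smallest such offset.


Try each offset into the search buffer:
  offset=1 (pos 3, char 'c'): match length 1
  offset=2 (pos 2, char 'e'): match length 0
  offset=3 (pos 1, char 'c'): match length 2
  offset=4 (pos 0, char 'a'): match length 0
Longest match has length 2 at offset 3.
next_char = character at position 4 + 2 = 6 -> 'a'

Best match: offset=3, length=2 (matching 'ce' starting at position 1)
LZ77 triple: (3, 2, 'a')


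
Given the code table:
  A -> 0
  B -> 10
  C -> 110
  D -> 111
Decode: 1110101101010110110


Decoding:
111 -> D
0 -> A
10 -> B
110 -> C
10 -> B
10 -> B
110 -> C
110 -> C


Result: DABCBBCC


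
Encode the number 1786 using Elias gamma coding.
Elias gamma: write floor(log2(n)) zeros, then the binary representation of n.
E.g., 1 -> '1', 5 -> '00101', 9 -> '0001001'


num_bits = floor(log2(1786)) + 1 = 11
leading_zeros = num_bits - 1 = 10
binary(1786) = 11011111010

Elias gamma(1786) = '0000000000' + '11011111010' = 000000000011011111010 (21 bits)


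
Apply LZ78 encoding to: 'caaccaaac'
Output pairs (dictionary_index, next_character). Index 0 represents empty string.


LZ78 encoding steps:
Dictionary: {0: ''}
Step 1: w='' (idx 0), next='c' -> output (0, 'c'), add 'c' as idx 1
Step 2: w='' (idx 0), next='a' -> output (0, 'a'), add 'a' as idx 2
Step 3: w='a' (idx 2), next='c' -> output (2, 'c'), add 'ac' as idx 3
Step 4: w='c' (idx 1), next='a' -> output (1, 'a'), add 'ca' as idx 4
Step 5: w='a' (idx 2), next='a' -> output (2, 'a'), add 'aa' as idx 5
Step 6: w='c' (idx 1), end of input -> output (1, '')


Encoded: [(0, 'c'), (0, 'a'), (2, 'c'), (1, 'a'), (2, 'a'), (1, '')]


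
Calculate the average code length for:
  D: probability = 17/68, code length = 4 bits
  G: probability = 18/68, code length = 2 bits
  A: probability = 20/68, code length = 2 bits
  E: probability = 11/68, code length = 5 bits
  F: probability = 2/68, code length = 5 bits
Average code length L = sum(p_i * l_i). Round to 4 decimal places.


Weighted contributions p_i * l_i:
  D: (17/68) * 4 = 68/68
  G: (18/68) * 2 = 36/68
  A: (20/68) * 2 = 40/68
  E: (11/68) * 5 = 55/68
  F: (2/68) * 5 = 10/68
Sum = (68 + 36 + 40 + 55 + 10)/68 = 209/68

L = 209/68 = 3.0735 bits/symbol


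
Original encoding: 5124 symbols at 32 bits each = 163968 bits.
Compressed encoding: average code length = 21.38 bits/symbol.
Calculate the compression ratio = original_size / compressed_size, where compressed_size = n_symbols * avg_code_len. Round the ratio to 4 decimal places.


original_size = n_symbols * orig_bits = 5124 * 32 = 163968 bits
compressed_size = n_symbols * avg_code_len = 5124 * 21.38 = 109551.12 bits
ratio = original_size / compressed_size = 163968 / 109551.12 = 1.4967

Compression ratio = 1.4967


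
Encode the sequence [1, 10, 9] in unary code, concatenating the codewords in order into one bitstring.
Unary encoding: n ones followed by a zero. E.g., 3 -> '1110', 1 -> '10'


Encode each number as n ones followed by a terminating 0:
  1 -> 10 (2 bits)
  10 -> 11111111110 (11 bits)
  9 -> 1111111110 (10 bits)
Total length = 2 + 11 + 10 = 23 bits.

Unary([1, 10, 9]) = 10111111111101111111110 (23 bits)


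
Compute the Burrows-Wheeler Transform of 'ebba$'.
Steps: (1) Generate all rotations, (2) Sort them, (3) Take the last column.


Rotations (sorted):
  0: $ebba -> last char: a
  1: a$ebb -> last char: b
  2: ba$eb -> last char: b
  3: bba$e -> last char: e
  4: ebba$ -> last char: $


BWT = abbe$


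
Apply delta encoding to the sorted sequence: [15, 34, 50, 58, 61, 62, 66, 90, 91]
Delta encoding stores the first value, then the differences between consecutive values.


First value: 15
Deltas:
  34 - 15 = 19
  50 - 34 = 16
  58 - 50 = 8
  61 - 58 = 3
  62 - 61 = 1
  66 - 62 = 4
  90 - 66 = 24
  91 - 90 = 1


Delta encoded: [15, 19, 16, 8, 3, 1, 4, 24, 1]


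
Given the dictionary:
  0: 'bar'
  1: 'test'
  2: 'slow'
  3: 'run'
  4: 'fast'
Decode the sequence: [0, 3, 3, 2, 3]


Look up each index in the dictionary:
  0 -> 'bar'
  3 -> 'run'
  3 -> 'run'
  2 -> 'slow'
  3 -> 'run'

Decoded: "bar run run slow run"


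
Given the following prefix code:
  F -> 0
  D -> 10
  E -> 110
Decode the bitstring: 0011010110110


Decoding step by step:
Bits 0 -> F
Bits 0 -> F
Bits 110 -> E
Bits 10 -> D
Bits 110 -> E
Bits 110 -> E


Decoded message: FFEDEE
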